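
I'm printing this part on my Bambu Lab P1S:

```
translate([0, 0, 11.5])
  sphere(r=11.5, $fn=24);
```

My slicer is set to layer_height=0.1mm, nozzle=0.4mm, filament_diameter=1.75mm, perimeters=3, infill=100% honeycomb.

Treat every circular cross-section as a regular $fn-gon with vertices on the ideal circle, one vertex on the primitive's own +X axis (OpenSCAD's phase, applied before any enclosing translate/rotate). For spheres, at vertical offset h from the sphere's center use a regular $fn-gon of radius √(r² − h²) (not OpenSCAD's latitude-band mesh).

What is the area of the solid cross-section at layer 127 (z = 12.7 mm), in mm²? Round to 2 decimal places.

At z = 12.7 mm: the r=11.5 sphere slices to a regular 24-gon of circumradius 11.437 (√(r²−h²) with h=1.2 from center) (area = (24/2)·11.437²·sin(360°/24) = 406.27 mm²). Overall, the cross-section is a single solid region. Net area = 406.27 mm².

406.27 mm²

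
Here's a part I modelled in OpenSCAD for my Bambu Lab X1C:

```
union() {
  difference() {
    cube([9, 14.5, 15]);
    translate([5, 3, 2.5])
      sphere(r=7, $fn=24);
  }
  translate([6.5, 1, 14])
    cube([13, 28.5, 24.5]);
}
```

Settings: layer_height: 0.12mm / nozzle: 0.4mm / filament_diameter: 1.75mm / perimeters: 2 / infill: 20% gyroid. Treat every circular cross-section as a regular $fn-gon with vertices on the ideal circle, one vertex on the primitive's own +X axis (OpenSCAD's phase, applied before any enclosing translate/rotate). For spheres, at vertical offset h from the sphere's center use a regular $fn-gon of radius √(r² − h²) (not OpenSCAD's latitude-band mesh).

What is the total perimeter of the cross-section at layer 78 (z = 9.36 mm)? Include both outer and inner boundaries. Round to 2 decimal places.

At z = 9.36 mm: the cube (footprint 9×14.5) is included at this height (perimeter 47.00 mm); the r=7 sphere at (5, 3) contributes a regular 24-gon of circumradius √(7²−6.86²) = 1.393 (perimeter = 2·24·1.393·sin(180°/24) = 8.73 mm); Subtracting the remaining from the first: starting from the 9×14.5 cube, the r=7 sphere at (5, 3) lies wholly inside it (removes its full 6.03 mm² and its 8.73 mm outline becomes a hole wall) — boundary (outer + 1 inner loop) = 55.73 mm; the cube at (6.5, 1) is absent (z outside [14, 38.5]); Combining (union): only that combined region is present, so the union is just that shape — boundary (outer + 1 inner loop) = 55.73 mm. Overall, the cross-section is one region with 1 hole. Total boundary length (outer + inner) = 55.73 mm.

55.73 mm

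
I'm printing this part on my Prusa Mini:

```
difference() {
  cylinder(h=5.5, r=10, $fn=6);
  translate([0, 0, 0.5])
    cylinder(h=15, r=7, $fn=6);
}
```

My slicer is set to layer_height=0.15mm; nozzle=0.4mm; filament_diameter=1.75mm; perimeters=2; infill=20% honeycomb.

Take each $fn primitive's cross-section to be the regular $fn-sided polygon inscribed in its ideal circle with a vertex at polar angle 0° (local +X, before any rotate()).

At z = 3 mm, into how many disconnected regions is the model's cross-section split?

At z = 3 mm: the r=10 cylinder contributes a regular 6-gon of circumradius 10; the cylinder: section is a regular 6-gon, circumradius r=7; After the difference (first − rest): starting from the r=10 cylinder, the r=7 cylinder lies wholly inside it (removes its full 127.31 mm² and its 42.00 mm outline becomes a hole wall) — 1 connected region with 1 hole. The result has 1 disconnected region.

1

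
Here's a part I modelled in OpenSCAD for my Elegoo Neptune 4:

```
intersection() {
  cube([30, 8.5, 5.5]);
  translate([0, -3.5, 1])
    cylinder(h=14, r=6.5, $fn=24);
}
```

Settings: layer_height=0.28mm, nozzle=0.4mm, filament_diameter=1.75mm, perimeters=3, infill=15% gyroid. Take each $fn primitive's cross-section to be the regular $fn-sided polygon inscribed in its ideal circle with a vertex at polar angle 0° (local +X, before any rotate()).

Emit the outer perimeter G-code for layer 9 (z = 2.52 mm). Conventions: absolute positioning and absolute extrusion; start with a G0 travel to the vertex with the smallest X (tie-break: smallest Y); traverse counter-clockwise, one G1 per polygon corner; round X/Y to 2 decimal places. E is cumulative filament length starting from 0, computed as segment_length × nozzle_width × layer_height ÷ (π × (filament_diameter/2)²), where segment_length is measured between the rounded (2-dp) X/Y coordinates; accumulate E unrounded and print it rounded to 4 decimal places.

At z = 2.52 mm: the cube (footprint 30×8.5) is included at this height; the cylinder at (0, -3.5): section is a regular 24-gon, circumradius r=6.5; Taking the intersection: the r=6.5 cylinder at (0, -3.5) partially overlaps the 30×8.5 cube; clipping to the common part keeps 11.34 mm² — 1 connected region. The outline is a single polygon with 6 vertices. Extrusion per mm of travel: 0.4 × 0.28 / (π × 0.875²) = 0.046564. Accumulating E over each segment gives final E = 0.6945.

G0 X0.00 Y0.00 Z2.52
G1 X5.44 Y0.00 E0.2533
G1 X4.60 Y1.10 E0.3178
G1 X3.25 Y2.13 E0.3968
G1 X1.68 Y2.78 E0.4759
G1 X0.00 Y3.00 E0.5548
G1 X0.00 Y0.00 E0.6945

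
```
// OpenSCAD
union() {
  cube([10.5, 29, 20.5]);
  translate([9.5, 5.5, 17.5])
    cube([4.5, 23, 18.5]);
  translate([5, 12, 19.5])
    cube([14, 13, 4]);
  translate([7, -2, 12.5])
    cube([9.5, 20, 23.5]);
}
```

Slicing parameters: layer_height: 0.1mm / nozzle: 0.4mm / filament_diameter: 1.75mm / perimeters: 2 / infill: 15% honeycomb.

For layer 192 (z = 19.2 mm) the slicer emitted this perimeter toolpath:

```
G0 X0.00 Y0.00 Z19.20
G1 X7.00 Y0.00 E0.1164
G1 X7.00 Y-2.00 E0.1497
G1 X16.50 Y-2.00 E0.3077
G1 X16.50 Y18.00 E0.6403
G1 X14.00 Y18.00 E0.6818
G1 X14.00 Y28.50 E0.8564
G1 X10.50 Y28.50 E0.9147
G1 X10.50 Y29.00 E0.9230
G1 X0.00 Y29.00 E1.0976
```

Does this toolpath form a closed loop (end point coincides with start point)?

Start point (G0): (0.00, 0.00). End point (last G1): the path does not return to the start — open.

no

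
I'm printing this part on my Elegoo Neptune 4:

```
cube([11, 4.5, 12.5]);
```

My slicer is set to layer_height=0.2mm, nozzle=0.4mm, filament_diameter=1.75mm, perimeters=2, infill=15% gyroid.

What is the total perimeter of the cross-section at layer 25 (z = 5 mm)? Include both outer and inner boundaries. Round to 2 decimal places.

At z = 5 mm: the cube (footprint 11×4.5) is included at this height (perimeter 31.00 mm). Overall, the cross-section is a single solid region. Total boundary length (outer) = 31.00 mm.

31.00 mm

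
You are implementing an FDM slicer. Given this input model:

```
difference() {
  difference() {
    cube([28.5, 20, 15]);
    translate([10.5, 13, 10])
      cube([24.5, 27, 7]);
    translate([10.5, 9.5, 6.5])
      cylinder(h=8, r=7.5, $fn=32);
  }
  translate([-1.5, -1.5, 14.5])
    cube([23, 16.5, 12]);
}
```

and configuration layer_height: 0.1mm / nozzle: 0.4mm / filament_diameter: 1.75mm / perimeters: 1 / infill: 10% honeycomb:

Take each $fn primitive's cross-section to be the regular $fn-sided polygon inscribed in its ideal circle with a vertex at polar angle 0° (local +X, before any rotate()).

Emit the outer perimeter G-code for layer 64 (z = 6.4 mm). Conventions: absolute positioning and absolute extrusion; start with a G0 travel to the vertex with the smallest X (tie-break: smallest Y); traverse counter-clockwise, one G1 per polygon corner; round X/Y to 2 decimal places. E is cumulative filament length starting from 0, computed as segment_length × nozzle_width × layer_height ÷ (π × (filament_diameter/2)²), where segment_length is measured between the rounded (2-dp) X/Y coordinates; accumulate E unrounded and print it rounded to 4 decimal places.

G0 X0.00 Y0.00 Z6.40
G1 X28.50 Y0.00 E0.4740
G1 X28.50 Y20.00 E0.8066
G1 X0.00 Y20.00 E1.2805
G1 X0.00 Y0.00 E1.6131

At z = 6.4 mm: the 28.5×20 cube contributes its full rectangle; the cube at (10.5, 13) is not intersected at this z (z outside [10, 17]); the cylinder at (10.5, 9.5) is not intersected at this z (z outside [6.5, 14.5]); Subtracting the remaining from the first: none of the subtracted shapes is present at this height, so the 28.5×20 cube is unchanged — 1 connected region; the cube at (-1.5, -1.5) is not intersected at this z (z outside [14.5, 26.5]); Taking the first minus the rest: none of the subtracted shapes is present at this height, so the result so far is unchanged — 1 connected region. The outline is a single polygon with 4 vertices. Extrusion per mm of travel: 0.4 × 0.1 / (π × 0.875²) = 0.016630. Accumulating E over each segment gives final E = 1.6131.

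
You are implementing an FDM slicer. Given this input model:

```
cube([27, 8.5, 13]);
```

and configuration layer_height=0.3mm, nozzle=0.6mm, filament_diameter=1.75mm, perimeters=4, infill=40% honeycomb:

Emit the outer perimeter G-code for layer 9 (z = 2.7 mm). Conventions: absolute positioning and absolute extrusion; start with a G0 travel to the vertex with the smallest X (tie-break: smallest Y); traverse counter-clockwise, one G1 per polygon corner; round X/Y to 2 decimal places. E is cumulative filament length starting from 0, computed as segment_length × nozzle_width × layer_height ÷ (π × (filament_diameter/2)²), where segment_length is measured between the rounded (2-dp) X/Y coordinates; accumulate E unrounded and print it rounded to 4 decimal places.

G0 X0.00 Y0.00 Z2.70
G1 X27.00 Y0.00 E2.0206
G1 X27.00 Y8.50 E2.6567
G1 X0.00 Y8.50 E4.6772
G1 X0.00 Y0.00 E5.3133

At z = 2.7 mm: the cube (footprint 27×8.5) is included at this height. The outline is a single polygon with 4 vertices. Extrusion per mm of travel: 0.6 × 0.3 / (π × 0.875²) = 0.074835. Accumulating E over each segment gives final E = 5.3133.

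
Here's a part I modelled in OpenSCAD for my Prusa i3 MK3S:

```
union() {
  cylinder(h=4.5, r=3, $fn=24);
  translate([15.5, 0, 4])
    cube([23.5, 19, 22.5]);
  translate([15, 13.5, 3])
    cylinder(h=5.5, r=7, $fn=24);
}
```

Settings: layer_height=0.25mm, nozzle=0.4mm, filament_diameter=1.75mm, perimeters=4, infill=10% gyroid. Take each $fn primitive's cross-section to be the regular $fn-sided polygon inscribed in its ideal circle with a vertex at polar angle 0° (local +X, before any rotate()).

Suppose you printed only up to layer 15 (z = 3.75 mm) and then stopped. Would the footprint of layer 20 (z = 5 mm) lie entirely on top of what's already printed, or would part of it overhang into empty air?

Compare the two slices. At z = 3.75: the cylinder: section is a regular 24-gon, circumradius r=3 (area = (24/2)·3.000²·sin(360°/24) = 27.95 mm²); the cube at (15.5, 0) does not reach this height (z outside [4, 26.5]); the r=7 cylinder at (15, 13.5) gives a regular 24-gon of circumradius 7 (constant along its height) (area = (24/2)·7.000²·sin(360°/24) = 152.19 mm²); Merging all regions: the 2 present regions are separate (no shared area or edge), so areas and boundary lengths simply add and each stays a separate island — area = 180.14 mm². At z = 5: the cylinder is not intersected at this z (z outside [0, 4.5]); the 23.5×19 cube at (15.5, 0) contributes its full rectangle (area 446.50 mm²); the r=7 cylinder at (15, 13.5) contributes a regular 24-gon of circumradius 7 (area = (24/2)·7.000²·sin(360°/24) = 152.19 mm²); Taking the union: the regions partially overlap — summed areas 598.69 mm² minus the doubly-counted overlap 65.61 mm² gives 533.07 mm² — area = 533.07 mm². Checking containment: at z = 5 the cross-section extends beyond the z = 3.75 cross-section by about 380.89 mm².

part overhangs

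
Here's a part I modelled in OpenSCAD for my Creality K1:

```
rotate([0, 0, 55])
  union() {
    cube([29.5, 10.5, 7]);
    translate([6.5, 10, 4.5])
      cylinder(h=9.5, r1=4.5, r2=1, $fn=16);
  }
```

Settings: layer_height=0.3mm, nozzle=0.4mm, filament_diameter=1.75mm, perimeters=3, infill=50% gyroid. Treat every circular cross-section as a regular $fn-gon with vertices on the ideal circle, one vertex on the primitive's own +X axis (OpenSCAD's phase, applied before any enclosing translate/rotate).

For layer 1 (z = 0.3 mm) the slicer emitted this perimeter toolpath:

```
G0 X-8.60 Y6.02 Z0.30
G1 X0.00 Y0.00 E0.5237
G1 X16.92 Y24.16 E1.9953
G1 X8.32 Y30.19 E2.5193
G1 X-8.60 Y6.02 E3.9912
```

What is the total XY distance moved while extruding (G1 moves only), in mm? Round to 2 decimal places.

Sum the Euclidean lengths of each G1 segment: total = 80.00 mm.

80.00 mm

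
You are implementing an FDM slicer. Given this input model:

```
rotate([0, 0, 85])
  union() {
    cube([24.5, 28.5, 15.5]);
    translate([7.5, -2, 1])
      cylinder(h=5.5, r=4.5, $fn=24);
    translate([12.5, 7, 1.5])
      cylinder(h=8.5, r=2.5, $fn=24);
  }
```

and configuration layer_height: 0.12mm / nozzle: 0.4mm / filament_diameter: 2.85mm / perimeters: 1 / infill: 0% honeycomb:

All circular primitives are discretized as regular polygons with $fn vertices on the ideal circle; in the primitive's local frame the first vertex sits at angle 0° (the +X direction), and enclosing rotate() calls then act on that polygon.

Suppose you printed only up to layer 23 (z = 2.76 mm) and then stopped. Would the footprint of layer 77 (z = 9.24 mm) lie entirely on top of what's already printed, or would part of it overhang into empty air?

entirely on top

Compare the two slices. At z = 2.76: the cube (footprint 24.5×28.5) is included at this height (area 698.25 mm²); the r=4.5 cylinder at (7.5, -2) contributes a regular 24-gon of circumradius 4.5 (area = (24/2)·4.500²·sin(360°/24) = 62.89 mm²); the cylinder at (12.5, 7): section is a regular 24-gon, circumradius r=2.5 (area = (24/2)·2.500²·sin(360°/24) = 19.41 mm²); Merging all regions: the regions partially overlap — summed areas 780.55 mm² minus the doubly-counted overlap 33.58 mm² gives 746.97 mm² — area = 746.97 mm²; (whole slice rotated 85° about Z — lengths, areas and connectivity unchanged). At z = 9.24: the cube (footprint 24.5×28.5) is included at this height (area 698.25 mm²); the cylinder at (7.5, -2) is not intersected at this z (z outside [1, 6.5]); the r=2.5 cylinder at (12.5, 7) gives a regular 24-gon of circumradius 2.5 (constant along its height) (area = (24/2)·2.500²·sin(360°/24) = 19.41 mm²); Merging all regions: the r=2.5 cylinder at (12.5, 7) lies entirely inside the 24.5×28.5 cube, so the union is just the 24.5×28.5 cube — area = 698.25 mm²; (whole slice rotated 85° about Z — lengths, areas and connectivity unchanged). Checking containment: the cross-section at z = 9.24 is a subset of the cross-section at z = 2.76.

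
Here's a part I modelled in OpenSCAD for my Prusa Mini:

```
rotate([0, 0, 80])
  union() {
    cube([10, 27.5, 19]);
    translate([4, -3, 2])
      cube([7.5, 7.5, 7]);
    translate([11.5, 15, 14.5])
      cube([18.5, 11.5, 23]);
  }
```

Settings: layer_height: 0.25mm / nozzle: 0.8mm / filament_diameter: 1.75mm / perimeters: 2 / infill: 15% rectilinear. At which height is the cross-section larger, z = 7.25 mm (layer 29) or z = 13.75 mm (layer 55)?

layer 29 (z = 7.25 mm)

Layer 29 (z = 7.25): the cube is present — its section is the full 10×27.5 rectangle (area 275.00 mm²); the cube at (4, -3) is present — its section is the full 7.5×7.5 rectangle (area 56.25 mm²); the cube at (11.5, 15) is not intersected at this z (z outside [14.5, 37.5]); Merging all regions: the regions partially overlap — summed areas 331.25 mm² minus the doubly-counted overlap 27.00 mm² gives 304.25 mm² — area = 304.25 mm²; (rotated 80° about Z; rotation is an isometry so areas/perimeters/island counts are preserved). So its area = 304.25 mm². Layer 55 (z = 13.75): the cube (footprint 10×27.5) is included at this height (area 275.00 mm²); the cube at (4, -3) does not reach this height (z outside [2, 9]); the cube at (11.5, 15) does not reach this height (z outside [14.5, 37.5]); Taking the union: only the 10×27.5 cube is present, so the union is just that shape — area = 275.00 mm²; (rotated 80° about Z; rotation is an isometry so areas/perimeters/island counts are preserved). So its area = 275.00 mm². Layer 29 is larger (304.25 vs 275.00 mm²).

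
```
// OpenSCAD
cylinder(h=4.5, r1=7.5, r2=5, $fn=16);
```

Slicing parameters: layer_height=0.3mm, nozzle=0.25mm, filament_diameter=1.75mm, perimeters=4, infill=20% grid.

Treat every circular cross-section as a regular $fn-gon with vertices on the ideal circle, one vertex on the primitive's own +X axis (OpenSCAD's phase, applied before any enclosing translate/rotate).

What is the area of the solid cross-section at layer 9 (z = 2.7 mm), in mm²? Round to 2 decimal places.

110.21 mm²

At z = 2.7 mm: the cone: at t=0.600 of its height the radius interpolates to r₁+(r₂−r₁)t = 6.000, giving a regular 16-gon of that circumradius (area = (16/2)·6.000²·sin(360°/16) = 110.21 mm²). Overall, the cross-section is a single solid region. Net area = 110.21 mm².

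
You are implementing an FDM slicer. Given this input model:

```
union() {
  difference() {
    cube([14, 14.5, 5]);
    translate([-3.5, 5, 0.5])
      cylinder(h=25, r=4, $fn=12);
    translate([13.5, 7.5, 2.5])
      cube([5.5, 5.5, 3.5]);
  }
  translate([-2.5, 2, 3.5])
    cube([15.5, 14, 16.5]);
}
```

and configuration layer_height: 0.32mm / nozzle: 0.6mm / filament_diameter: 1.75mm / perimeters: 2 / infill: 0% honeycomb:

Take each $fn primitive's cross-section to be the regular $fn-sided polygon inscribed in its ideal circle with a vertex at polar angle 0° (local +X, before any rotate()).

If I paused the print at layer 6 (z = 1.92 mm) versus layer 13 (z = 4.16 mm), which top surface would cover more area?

layer 13 (z = 4.16 mm)

Layer 6 (z = 1.92): the cube (footprint 14×14.5) is included at this height (area 203.00 mm²); the r=4 cylinder at (-3.5, 5) contributes a regular 12-gon of circumradius 4 (area = (12/2)·4.000²·sin(360°/12) = 48.00 mm²); the cube at (13.5, 7.5) is not intersected at this z (z outside [2.5, 6]); Subtracting the remaining from the first: starting from the 14×14.5 cube (203.00 mm²), the r=4 cylinder at (-3.5, 5) partially overlaps it — only the 0.93 mm² overlap (of its 48.00 mm²) is removed, clipping the outline — area = 202.07 mm²; the cube at (-2.5, 2) does not reach this height (z outside [3.5, 20]); Taking the union: only the result so far is present, so the union is just that shape — area = 202.07 mm². So its area = 202.07 mm². Layer 13 (z = 4.16): the 14×14.5 cube contributes its full rectangle (area 203.00 mm²); the r=4 cylinder at (-3.5, 5) gives a regular 12-gon of circumradius 4 (constant along its height) (area = (12/2)·4.000²·sin(360°/12) = 48.00 mm²); the cube at (13.5, 7.5) is present — its section is the full 5.5×5.5 rectangle (area 30.25 mm²); Taking the first minus the rest: starting from the 14×14.5 cube (203.00 mm²), the r=4 cylinder at (-3.5, 5) partially overlaps it — only the 0.93 mm² overlap (of its 48.00 mm²) is removed, clipping the outline; the 5.5×5.5 cube at (13.5, 7.5) partially overlaps it — only the 2.75 mm² overlap (of its 30.25 mm²) is removed, clipping the outline — area = 199.32 mm²; the 15.5×14 cube at (-2.5, 2) contributes its full rectangle (area 217.00 mm²); Combining (union): the regions partially overlap — summed areas 416.32 mm² minus the doubly-counted overlap 161.57 mm² gives 254.75 mm² — area = 254.75 mm². So its area = 254.75 mm². Layer 13 is larger (254.75 vs 202.07 mm²).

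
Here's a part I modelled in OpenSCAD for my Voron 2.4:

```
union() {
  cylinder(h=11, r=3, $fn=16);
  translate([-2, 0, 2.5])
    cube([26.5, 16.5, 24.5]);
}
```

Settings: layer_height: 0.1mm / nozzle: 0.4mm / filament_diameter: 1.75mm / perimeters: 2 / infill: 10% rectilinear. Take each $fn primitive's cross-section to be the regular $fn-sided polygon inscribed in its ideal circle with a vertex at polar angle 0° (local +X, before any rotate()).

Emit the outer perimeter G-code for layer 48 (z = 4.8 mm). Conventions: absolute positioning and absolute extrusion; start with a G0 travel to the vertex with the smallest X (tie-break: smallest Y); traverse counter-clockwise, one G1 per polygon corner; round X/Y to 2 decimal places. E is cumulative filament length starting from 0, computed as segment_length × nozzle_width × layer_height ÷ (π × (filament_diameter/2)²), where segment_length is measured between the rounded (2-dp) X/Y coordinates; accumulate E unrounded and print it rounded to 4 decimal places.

G0 X-3.00 Y0.00 Z4.80
G1 X-2.77 Y-1.15 E0.0195
G1 X-2.12 Y-2.12 E0.0389
G1 X-1.15 Y-2.77 E0.0583
G1 X0.00 Y-3.00 E0.0778
G1 X1.15 Y-2.77 E0.0973
G1 X2.12 Y-2.12 E0.1168
G1 X2.77 Y-1.15 E0.1362
G1 X3.00 Y0.00 E0.1557
G1 X24.50 Y0.00 E0.5132
G1 X24.50 Y16.50 E0.7876
G1 X-2.00 Y16.50 E1.2283
G1 X-2.00 Y2.20 E1.4661
G1 X-2.12 Y2.12 E1.4685
G1 X-2.77 Y1.15 E1.4880
G1 X-3.00 Y0.00 E1.5075

At z = 4.8 mm: the cylinder: section is a regular 16-gon, circumradius r=3; the cube at (-2, 0) is present — its section is the full 26.5×16.5 rectangle; Merging all regions: the regions partially overlap (shared area 12.32 mm²), so overlapping operands fuse into one piece — 1 connected region. The outline is a single polygon with 15 vertices. Extrusion per mm of travel: 0.4 × 0.1 / (π × 0.875²) = 0.016630. Accumulating E over each segment gives final E = 1.5075.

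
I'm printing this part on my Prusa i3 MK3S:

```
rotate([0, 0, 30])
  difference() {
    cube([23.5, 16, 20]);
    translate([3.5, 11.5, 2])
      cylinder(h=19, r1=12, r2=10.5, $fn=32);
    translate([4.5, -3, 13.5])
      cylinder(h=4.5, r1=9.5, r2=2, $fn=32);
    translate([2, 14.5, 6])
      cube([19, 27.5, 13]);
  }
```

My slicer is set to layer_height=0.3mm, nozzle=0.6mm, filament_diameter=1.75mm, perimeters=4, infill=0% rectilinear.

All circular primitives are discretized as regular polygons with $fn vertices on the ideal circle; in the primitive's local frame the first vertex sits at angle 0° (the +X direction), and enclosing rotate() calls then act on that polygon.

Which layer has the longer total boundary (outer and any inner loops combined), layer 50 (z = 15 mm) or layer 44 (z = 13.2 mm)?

layer 44 (z = 13.2 mm)

Layer 50 (z = 15): the cube (footprint 23.5×16) is included at this height (perimeter 79.00 mm); the cone at (3.5, 11.5): at t=0.684 of its height the radius interpolates to r₁+(r₂−r₁)t = 10.974, giving a regular 32-gon of that circumradius (perimeter = 2·32·10.974·sin(180°/32) = 68.84 mm); the cone at (4.5, -3) (r1=9.5→r2=2) has section circumradius 7.000 here — a regular 32-gon (perimeter = 2·32·7.000·sin(180°/32) = 43.91 mm); the 19×27.5 cube at (2, 14.5) contributes its full rectangle (perimeter 93.00 mm); Taking the first minus the rest: starting from the 23.5×16 cube, the cone at (3.5, 11.5) partially overlaps it — only the 195.14 mm² overlap (of its 375.89 mm²) is removed, clipping the outline; the cone at (4.5, -3) partially overlaps it — only the 10.75 mm² overlap (of its 152.95 mm²) is removed, clipping the outline; the 19×27.5 cube at (2, 14.5) partially overlaps it — only the 10.85 mm² overlap (of its 522.50 mm²) is removed, clipping the outline — boundary = 56.68 mm; (rotated 30° about Z; rotation is an isometry so areas/perimeters/island counts are preserved). So its perimeter = 56.68 mm. Layer 44 (z = 13.2): the cube (footprint 23.5×16) is included at this height (perimeter 79.00 mm); the cone at (3.5, 11.5) contributes a regular 32-gon of circumradius 11.116 (interpolated between r1=12 and r2=10.5 at t=0.589) (perimeter = 2·32·11.116·sin(180°/32) = 69.73 mm); the cone at (4.5, -3) is absent (z outside [13.5, 18]); the cube at (2, 14.5) is present — its section is the full 19×27.5 rectangle (perimeter 93.00 mm); Taking the first minus the rest: starting from the 23.5×16 cube, the cone at (3.5, 11.5) partially overlaps it — only the 198.75 mm² overlap (of its 385.69 mm²) is removed, clipping the outline; the 19×27.5 cube at (2, 14.5) partially overlaps it — only the 10.62 mm² overlap (of its 522.50 mm²) is removed, clipping the outline — boundary = 75.40 mm; (whole slice rotated 30° about Z — lengths, areas and connectivity unchanged). So its perimeter = 75.40 mm. Layer 44 is larger (75.40 vs 56.68 mm).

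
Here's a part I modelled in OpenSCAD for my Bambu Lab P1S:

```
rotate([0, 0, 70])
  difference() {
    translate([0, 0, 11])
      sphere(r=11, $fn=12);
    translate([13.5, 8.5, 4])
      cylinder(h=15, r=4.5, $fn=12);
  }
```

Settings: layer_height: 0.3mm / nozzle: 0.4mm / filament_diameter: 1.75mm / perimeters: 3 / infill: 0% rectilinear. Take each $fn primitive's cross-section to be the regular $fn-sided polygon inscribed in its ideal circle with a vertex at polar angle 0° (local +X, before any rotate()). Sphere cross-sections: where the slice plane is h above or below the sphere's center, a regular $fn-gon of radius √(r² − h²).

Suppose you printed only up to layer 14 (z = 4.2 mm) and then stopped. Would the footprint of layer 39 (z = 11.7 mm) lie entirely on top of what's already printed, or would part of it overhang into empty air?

part overhangs

Compare the two slices. At z = 4.2: the r=11 sphere contributes a regular 12-gon of circumradius √(11²−6.8²) = 8.646 (area = (12/2)·8.646²·sin(360°/12) = 224.28 mm²); the r=4.5 cylinder at (13.5, 8.5) contributes a regular 12-gon of circumradius 4.5 (area = (12/2)·4.500²·sin(360°/12) = 60.75 mm²); After the difference (first − rest): starting from the r=11 sphere (224.28 mm²), the r=4.5 cylinder at (13.5, 8.5) misses the remaining region (no effect) — area = 224.28 mm²; (whole slice rotated 70° about Z — lengths, areas and connectivity unchanged). At z = 11.7: the sphere: section is a regular 12-gon, circumradius = √(r²−h²) = √(11²−0.7²) = 10.978 (area = (12/2)·10.978²·sin(360°/12) = 361.53 mm²); the r=4.5 cylinder at (13.5, 8.5) contributes a regular 12-gon of circumradius 4.5 (area = (12/2)·4.500²·sin(360°/12) = 60.75 mm²); After the difference (first − rest): starting from the r=11 sphere (361.53 mm²), the r=4.5 cylinder at (13.5, 8.5) misses the remaining region (no effect) — area = 361.53 mm²; (rotated 70° about Z; rotation is an isometry so areas/perimeters/island counts are preserved). Checking containment: at z = 11.7 the cross-section extends beyond the z = 4.2 cross-section by about 137.25 mm².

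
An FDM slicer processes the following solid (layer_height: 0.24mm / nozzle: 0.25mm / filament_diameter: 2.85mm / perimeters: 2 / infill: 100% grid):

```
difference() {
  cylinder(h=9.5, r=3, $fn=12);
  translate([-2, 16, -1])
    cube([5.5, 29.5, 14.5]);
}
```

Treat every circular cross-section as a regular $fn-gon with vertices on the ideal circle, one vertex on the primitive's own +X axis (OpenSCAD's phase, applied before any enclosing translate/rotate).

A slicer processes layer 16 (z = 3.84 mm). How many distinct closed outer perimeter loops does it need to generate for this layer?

1

At z = 3.84 mm: the r=3 cylinder contributes a regular 12-gon of circumradius 3; the cube at (-2, 16) is present — its section is the full 5.5×29.5 rectangle; After the difference (first − rest): starting from the r=3 cylinder, the 5.5×29.5 cube at (-2, 16) misses the remaining region (no effect) — 1 connected region. The result has 1 disconnected region.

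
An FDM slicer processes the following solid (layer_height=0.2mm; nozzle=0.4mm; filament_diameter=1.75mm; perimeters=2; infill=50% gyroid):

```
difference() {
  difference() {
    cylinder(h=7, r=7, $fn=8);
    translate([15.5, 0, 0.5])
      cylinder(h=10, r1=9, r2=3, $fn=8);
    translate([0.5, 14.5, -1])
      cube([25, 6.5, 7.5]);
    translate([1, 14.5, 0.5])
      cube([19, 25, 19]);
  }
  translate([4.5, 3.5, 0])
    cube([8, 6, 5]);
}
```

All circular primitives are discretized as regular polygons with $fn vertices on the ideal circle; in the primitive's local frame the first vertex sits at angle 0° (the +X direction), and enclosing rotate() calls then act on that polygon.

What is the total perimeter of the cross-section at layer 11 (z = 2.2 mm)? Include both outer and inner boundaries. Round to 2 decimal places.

43.49 mm

At z = 2.2 mm: the r=7 cylinder gives a regular 8-gon of circumradius 7 (constant along its height) (perimeter = 2·8·7.000·sin(180°/8) = 42.86 mm); the cone at (15.5, 0): at t=0.170 of its height the radius interpolates to r₁+(r₂−r₁)t = 7.980, giving a regular 8-gon of that circumradius (perimeter = 2·8·7.980·sin(180°/8) = 48.86 mm); the cube at (0.5, 14.5) is present — its section is the full 25×6.5 rectangle (perimeter 63.00 mm); the 19×25 cube at (1, 14.5) contributes its full rectangle (perimeter 88.00 mm); Taking the first minus the rest: starting from the r=7 cylinder, the cone at (15.5, 0) misses the remaining region (no effect); the 25×6.5 cube at (0.5, 14.5) misses the remaining region (no effect); the 19×25 cube at (1, 14.5) misses the remaining region (no effect) — boundary = 42.86 mm; the cube at (4.5, 3.5) is present — its section is the full 8×6 rectangle (perimeter 28.00 mm); After the difference (first − rest): starting from that combined region, the 8×6 cube at (4.5, 3.5) partially overlaps it — only the 1.13 mm² overlap (of its 48.00 mm²) is removed, clipping the outline — boundary = 43.49 mm. Overall, the cross-section is a single solid region. Total boundary length (outer) = 43.49 mm.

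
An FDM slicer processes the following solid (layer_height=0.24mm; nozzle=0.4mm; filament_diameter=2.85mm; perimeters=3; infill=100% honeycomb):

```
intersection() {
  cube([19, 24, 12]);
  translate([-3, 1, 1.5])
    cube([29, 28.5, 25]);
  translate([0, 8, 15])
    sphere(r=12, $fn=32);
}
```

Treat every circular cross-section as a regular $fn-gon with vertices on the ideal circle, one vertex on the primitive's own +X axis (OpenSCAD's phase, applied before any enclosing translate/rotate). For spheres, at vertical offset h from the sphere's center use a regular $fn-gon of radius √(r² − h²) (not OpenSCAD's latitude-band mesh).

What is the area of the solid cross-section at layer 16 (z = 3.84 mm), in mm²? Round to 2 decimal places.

30.36 mm²

At z = 3.84 mm: the cube is present — its section is the full 19×24 rectangle (area 456.00 mm²); the cube at (-3, 1) is present — its section is the full 29×28.5 rectangle (area 826.50 mm²); the r=12 sphere at (0, 8) contributes a regular 32-gon of circumradius √(12²−11.16²) = 4.411 (area = (32/2)·4.411²·sin(360°/32) = 60.73 mm²); After intersecting: the 29×28.5 cube at (-3, 1) partially overlaps the 19×24 cube; clipping to the common part keeps 437.00 mm²; the r=12 sphere at (0, 8) partially overlaps the running intersection; clipping to the common part keeps 30.36 mm² — area = 30.36 mm². Overall, the cross-section is a single solid region. Net area = 30.36 mm².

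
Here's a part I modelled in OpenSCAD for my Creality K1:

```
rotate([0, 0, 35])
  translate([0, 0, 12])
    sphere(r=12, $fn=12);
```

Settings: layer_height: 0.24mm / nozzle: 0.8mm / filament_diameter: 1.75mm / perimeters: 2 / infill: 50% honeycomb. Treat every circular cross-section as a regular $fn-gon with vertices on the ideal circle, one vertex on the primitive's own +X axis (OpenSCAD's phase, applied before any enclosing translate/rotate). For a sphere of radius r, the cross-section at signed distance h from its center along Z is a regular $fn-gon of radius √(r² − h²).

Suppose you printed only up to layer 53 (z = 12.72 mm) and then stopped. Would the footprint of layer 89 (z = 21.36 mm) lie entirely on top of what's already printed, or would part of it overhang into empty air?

Compare the two slices. At z = 12.72: the r=12 sphere contributes a regular 12-gon of circumradius √(12²−0.72²) = 11.978 (area = (12/2)·11.978²·sin(360°/12) = 430.44 mm²); (whole slice rotated 35° about Z — lengths, areas and connectivity unchanged). At z = 21.36: the sphere: section is a regular 12-gon, circumradius = √(r²−h²) = √(12²−9.36²) = 7.509 (area = (12/2)·7.509²·sin(360°/12) = 169.17 mm²); (rotated 35° about Z; rotation is an isometry so areas/perimeters/island counts are preserved). Checking containment: the cross-section at z = 21.36 is a subset of the cross-section at z = 12.72.

entirely on top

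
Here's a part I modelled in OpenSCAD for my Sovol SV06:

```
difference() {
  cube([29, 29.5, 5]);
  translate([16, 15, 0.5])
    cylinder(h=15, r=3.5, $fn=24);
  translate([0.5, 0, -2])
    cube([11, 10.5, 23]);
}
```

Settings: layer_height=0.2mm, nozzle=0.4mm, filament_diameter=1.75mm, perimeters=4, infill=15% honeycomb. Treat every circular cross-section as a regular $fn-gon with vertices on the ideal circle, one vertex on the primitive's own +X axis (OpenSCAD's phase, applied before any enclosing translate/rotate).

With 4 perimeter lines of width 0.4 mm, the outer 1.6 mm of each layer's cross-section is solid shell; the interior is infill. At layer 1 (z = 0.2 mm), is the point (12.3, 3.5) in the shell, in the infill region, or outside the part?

At z = 0.2 mm: the 29×29.5 cube contributes its full rectangle; the cylinder at (16, 15) is absent (z outside [0.5, 15.5]); the 11×10.5 cube at (0.5, 0) contributes its full rectangle; After the difference (first − rest): starting from the 29×29.5 cube, the 11×10.5 cube at (0.5, 0) lies inside it touching the edge (removes its full 115.50 mm²) — 1 connected region. Overall, the cross-section is a single solid region. The nearest boundary edge runs (11.50, 0.00)→(11.50, 10.50); distance from the point to it = 0.80 mm. The point is inside the cross-section, 0.80 mm from the nearest boundary — within the 1.6 mm shell band (4 × 0.4).

shell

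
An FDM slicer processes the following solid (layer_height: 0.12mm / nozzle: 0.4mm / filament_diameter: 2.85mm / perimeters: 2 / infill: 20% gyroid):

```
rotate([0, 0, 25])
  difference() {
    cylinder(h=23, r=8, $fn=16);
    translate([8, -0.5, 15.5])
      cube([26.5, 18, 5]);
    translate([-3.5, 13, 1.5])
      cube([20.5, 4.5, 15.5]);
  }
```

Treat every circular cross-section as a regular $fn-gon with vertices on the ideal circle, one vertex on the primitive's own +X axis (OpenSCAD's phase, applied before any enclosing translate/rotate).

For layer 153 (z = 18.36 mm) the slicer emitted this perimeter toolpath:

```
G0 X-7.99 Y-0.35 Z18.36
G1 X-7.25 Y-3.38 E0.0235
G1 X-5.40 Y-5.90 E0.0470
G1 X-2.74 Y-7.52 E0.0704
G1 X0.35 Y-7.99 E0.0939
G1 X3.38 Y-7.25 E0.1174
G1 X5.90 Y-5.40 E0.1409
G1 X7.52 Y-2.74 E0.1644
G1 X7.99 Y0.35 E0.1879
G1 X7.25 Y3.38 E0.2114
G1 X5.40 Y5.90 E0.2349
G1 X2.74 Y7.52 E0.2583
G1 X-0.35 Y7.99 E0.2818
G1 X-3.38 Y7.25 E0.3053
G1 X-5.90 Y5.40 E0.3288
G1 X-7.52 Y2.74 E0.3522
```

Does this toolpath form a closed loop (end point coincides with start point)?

no

Start point (G0): (-7.99, -0.35). End point (last G1): the path does not return to the start — open.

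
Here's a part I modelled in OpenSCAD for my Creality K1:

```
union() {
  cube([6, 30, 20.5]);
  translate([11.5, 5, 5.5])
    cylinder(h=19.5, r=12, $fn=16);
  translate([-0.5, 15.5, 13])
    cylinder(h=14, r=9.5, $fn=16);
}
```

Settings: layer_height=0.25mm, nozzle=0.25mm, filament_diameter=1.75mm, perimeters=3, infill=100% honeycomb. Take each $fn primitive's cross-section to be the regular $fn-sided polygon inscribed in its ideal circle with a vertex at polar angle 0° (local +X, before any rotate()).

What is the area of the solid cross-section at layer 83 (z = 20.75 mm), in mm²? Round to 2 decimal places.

666.98 mm²

At z = 20.75 mm: the cube is absent (z outside [0, 20.5]); the r=12 cylinder at (11.5, 5) gives a regular 16-gon of circumradius 12 (constant along its height) (area = (16/2)·12.000²·sin(360°/16) = 440.85 mm²); the r=9.5 cylinder at (-0.5, 15.5) contributes a regular 16-gon of circumradius 9.5 (area = (16/2)·9.500²·sin(360°/16) = 276.30 mm²); Combining (union): the regions partially overlap — summed areas 717.15 mm² minus the doubly-counted overlap 50.17 mm² gives 666.98 mm² — area = 666.98 mm². Overall, the cross-section is a single solid region. Net area = 666.98 mm².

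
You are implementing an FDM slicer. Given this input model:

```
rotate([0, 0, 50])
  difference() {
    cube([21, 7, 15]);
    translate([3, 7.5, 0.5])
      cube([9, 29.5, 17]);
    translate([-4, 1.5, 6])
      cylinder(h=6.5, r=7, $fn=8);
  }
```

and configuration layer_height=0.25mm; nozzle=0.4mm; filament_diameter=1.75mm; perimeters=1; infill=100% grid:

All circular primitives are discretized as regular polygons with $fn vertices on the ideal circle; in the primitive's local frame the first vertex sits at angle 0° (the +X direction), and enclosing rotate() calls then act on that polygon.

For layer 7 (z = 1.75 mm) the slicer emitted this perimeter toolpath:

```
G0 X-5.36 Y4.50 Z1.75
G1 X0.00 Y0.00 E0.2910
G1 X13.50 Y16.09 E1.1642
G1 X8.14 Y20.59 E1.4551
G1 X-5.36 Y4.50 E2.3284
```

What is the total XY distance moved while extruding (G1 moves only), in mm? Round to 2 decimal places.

Sum the Euclidean lengths of each G1 segment: total = 56.00 mm.

56.00 mm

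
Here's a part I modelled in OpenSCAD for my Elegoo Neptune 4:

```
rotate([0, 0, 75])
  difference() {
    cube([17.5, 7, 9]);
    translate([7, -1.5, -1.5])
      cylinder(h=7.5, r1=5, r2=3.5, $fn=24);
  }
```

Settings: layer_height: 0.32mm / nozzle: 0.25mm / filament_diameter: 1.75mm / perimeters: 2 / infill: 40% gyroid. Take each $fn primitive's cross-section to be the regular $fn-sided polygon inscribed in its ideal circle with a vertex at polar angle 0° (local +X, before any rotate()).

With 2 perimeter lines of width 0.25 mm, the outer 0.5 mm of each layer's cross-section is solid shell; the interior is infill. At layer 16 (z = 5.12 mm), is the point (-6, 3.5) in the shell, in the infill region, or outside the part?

shell

At z = 5.12 mm: the 17.5×7 cube contributes its full rectangle; the cone at (7, -1.5): at t=0.883 of its height the radius interpolates to r₁+(r₂−r₁)t = 3.676, giving a regular 24-gon of that circumradius; Taking the first minus the rest: starting from the 17.5×7 cube, the cone at (7, -1.5) partially overlaps it — only the 10.34 mm² overlap (of its 41.97 mm²) is removed, clipping the outline — 1 connected region; (whole slice rotated 75° about Z — lengths, areas and connectivity unchanged). Overall, the cross-section is a single solid region. Undo the 75° rotation: the query point maps to (1.828, 6.701) in the un-rotated model frame. The nearest boundary edge runs (0.00, 7.00)→(17.50, 7.00); distance from the point to it = 0.30 mm. The point is inside the cross-section, 0.30 mm from the nearest boundary — within the 0.5 mm shell band (2 × 0.25).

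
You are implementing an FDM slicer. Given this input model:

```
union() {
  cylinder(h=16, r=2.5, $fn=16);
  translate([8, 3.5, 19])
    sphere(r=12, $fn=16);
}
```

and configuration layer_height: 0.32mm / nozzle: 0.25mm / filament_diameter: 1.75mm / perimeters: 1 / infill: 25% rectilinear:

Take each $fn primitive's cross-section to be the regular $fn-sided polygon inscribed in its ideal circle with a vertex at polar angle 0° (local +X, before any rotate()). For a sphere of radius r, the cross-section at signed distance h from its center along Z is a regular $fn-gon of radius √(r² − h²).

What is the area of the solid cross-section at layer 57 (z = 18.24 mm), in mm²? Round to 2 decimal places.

At z = 18.24 mm: the cylinder is absent (z outside [0, 16]); the sphere at (8, 3.5): section is a regular 16-gon, circumradius = √(r²−h²) = √(12²−0.76²) = 11.976 (area = (16/2)·11.976²·sin(360°/16) = 439.08 mm²); Taking the union: only the r=12 sphere at (8, 3.5) is present, so the union is just that shape — area = 439.08 mm². Overall, the cross-section is a single solid region. Net area = 439.08 mm².

439.08 mm²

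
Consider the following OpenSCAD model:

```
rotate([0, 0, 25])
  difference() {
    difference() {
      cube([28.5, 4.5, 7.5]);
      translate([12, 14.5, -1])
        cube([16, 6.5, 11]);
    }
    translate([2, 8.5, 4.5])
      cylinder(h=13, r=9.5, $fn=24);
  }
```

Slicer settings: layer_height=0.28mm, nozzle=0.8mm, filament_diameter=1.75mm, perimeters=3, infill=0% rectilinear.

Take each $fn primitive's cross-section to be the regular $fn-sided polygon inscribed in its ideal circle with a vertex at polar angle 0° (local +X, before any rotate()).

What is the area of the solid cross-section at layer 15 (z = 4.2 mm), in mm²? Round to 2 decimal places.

At z = 4.2 mm: the 28.5×4.5 cube contributes its full rectangle (area 128.25 mm²); the cube at (12, 14.5) (footprint 16×6.5) is included at this height (area 104.00 mm²); After the difference (first − rest): starting from the 28.5×4.5 cube (128.25 mm²), the 16×6.5 cube at (12, 14.5) misses the remaining region (no effect) — area = 128.25 mm²; the cylinder at (2, 8.5) is absent (z outside [4.5, 17.5]); After the difference (first − rest): none of the subtracted shapes is present at this height, so that combined region is unchanged — area = 128.25 mm²; (whole slice rotated 25° about Z — lengths, areas and connectivity unchanged). Overall, the cross-section is a single solid region. Net area = 128.25 mm².

128.25 mm²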